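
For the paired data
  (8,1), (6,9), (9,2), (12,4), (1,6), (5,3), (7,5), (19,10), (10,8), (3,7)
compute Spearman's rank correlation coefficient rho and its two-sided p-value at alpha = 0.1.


Step 1: Rank x and y separately (midranks; no ties here).
rank(x): 8->6, 6->4, 9->7, 12->9, 1->1, 5->3, 7->5, 19->10, 10->8, 3->2
rank(y): 1->1, 9->9, 2->2, 4->4, 6->6, 3->3, 5->5, 10->10, 8->8, 7->7
Step 2: d_i = R_x(i) - R_y(i); compute d_i^2.
  (6-1)^2=25, (4-9)^2=25, (7-2)^2=25, (9-4)^2=25, (1-6)^2=25, (3-3)^2=0, (5-5)^2=0, (10-10)^2=0, (8-8)^2=0, (2-7)^2=25
sum(d^2) = 150.
Step 3: rho = 1 - 6*150 / (10*(10^2 - 1)) = 1 - 900/990 = 0.090909.
Step 4: Under H0, t = rho * sqrt((n-2)/(1-rho^2)) = 0.2582 ~ t(8).
Step 5: Two-sided p-value from the t-distribution with 8 df = 0.802772.
Step 6: alpha = 0.1. fail to reject H0.

rho = 0.0909, p = 0.802772, fail to reject H0 at alpha = 0.1.


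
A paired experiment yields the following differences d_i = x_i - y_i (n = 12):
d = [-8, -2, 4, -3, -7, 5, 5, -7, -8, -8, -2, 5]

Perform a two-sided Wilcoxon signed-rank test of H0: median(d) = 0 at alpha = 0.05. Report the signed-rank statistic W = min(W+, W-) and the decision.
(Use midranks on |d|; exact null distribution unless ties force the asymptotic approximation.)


Step 1: Drop any zero differences (none here) and take |d_i|.
|d| = [8, 2, 4, 3, 7, 5, 5, 7, 8, 8, 2, 5]
Step 2: Midrank |d_i| (ties get averaged ranks).
ranks: |8|->11, |2|->1.5, |4|->4, |3|->3, |7|->8.5, |5|->6, |5|->6, |7|->8.5, |8|->11, |8|->11, |2|->1.5, |5|->6
Step 3: Attach original signs; sum ranks with positive sign and with negative sign.
W+ = 4 + 6 + 6 + 6 = 22
W- = 11 + 1.5 + 3 + 8.5 + 8.5 + 11 + 11 + 1.5 = 56
(Check: W+ + W- = 78 should equal n(n+1)/2 = 78.)
Step 4: Test statistic W = min(W+, W-) = 22.
Step 5: Ties in |d|, so use the tie-corrected normal approximation.
        E[W] = n(n+1)/4 = 12*13/4 = 39.
        Tie groups: |d|=2 (t=2), |d|=5 (t=3), |d|=7 (t=2), |d|=8 (t=3); sum(t^3 - t) = 60.
        Var[W] = n(n+1)(2n+1)/24 - sum(t^3-t)/48 = 3900/24 - 60/48 = 161.25.
        z = (W - E[W]) / sqrt(Var[W]) = (22 - 39) / 12.6984 = -1.3387.
        Two-sided p = 2*Phi(z) = 0.180652.
Step 6: alpha = 0.05. fail to reject H0.

W+ = 22, W- = 56, W = min = 22, p = 0.180652, fail to reject H0.


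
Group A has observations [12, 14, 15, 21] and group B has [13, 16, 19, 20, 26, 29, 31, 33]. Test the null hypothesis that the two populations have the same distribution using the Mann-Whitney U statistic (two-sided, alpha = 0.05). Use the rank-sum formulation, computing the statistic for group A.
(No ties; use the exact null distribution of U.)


Step 1: Combine and sort all 12 observations; assign midranks.
sorted (value, group): (12,X), (13,Y), (14,X), (15,X), (16,Y), (19,Y), (20,Y), (21,X), (26,Y), (29,Y), (31,Y), (33,Y)
ranks: 12->1, 13->2, 14->3, 15->4, 16->5, 19->6, 20->7, 21->8, 26->9, 29->10, 31->11, 33->12
Step 2: Rank sum for X: R1 = 1 + 3 + 4 + 8 = 16.
Step 3: U_X = R1 - n1(n1+1)/2 = 16 - 4*5/2 = 16 - 10 = 6.
       U_Y = n1*n2 - U_X = 32 - 6 = 26.
Step 4: No ties, so the exact null distribution of U (based on enumerating the C(12,4) = 495 equally likely rank assignments) gives the two-sided p-value.
Step 5: p-value = 0.109091; compare to alpha = 0.05. fail to reject H0.

U_X = 6, p = 0.109091, fail to reject H0 at alpha = 0.05.


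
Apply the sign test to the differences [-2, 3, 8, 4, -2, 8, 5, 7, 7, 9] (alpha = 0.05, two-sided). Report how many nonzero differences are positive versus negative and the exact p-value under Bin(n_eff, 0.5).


Step 1: Discard zero differences. Original n = 10; n_eff = number of nonzero differences = 10.
Nonzero differences (with sign): -2, +3, +8, +4, -2, +8, +5, +7, +7, +9
Step 2: Count signs: positive = 8, negative = 2.
Step 3: Under H0: P(positive) = 0.5, so the number of positives S ~ Bin(10, 0.5).
Step 4: Two-sided exact p-value = sum of Bin(10,0.5) probabilities at or below the observed probability = 0.109375.
Step 5: alpha = 0.05. fail to reject H0.

n_eff = 10, pos = 8, neg = 2, p = 0.109375, fail to reject H0.


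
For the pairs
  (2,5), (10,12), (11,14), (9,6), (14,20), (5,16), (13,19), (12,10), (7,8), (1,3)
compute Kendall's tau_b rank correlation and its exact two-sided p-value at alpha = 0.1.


Step 1: Enumerate the 45 unordered pairs (i,j) with i<j and classify each by sign(x_j-x_i) * sign(y_j-y_i).
  (1,2):dx=+8,dy=+7->C; (1,3):dx=+9,dy=+9->C; (1,4):dx=+7,dy=+1->C; (1,5):dx=+12,dy=+15->C
  (1,6):dx=+3,dy=+11->C; (1,7):dx=+11,dy=+14->C; (1,8):dx=+10,dy=+5->C; (1,9):dx=+5,dy=+3->C
  (1,10):dx=-1,dy=-2->C; (2,3):dx=+1,dy=+2->C; (2,4):dx=-1,dy=-6->C; (2,5):dx=+4,dy=+8->C
  (2,6):dx=-5,dy=+4->D; (2,7):dx=+3,dy=+7->C; (2,8):dx=+2,dy=-2->D; (2,9):dx=-3,dy=-4->C
  (2,10):dx=-9,dy=-9->C; (3,4):dx=-2,dy=-8->C; (3,5):dx=+3,dy=+6->C; (3,6):dx=-6,dy=+2->D
  (3,7):dx=+2,dy=+5->C; (3,8):dx=+1,dy=-4->D; (3,9):dx=-4,dy=-6->C; (3,10):dx=-10,dy=-11->C
  (4,5):dx=+5,dy=+14->C; (4,6):dx=-4,dy=+10->D; (4,7):dx=+4,dy=+13->C; (4,8):dx=+3,dy=+4->C
  (4,9):dx=-2,dy=+2->D; (4,10):dx=-8,dy=-3->C; (5,6):dx=-9,dy=-4->C; (5,7):dx=-1,dy=-1->C
  (5,8):dx=-2,dy=-10->C; (5,9):dx=-7,dy=-12->C; (5,10):dx=-13,dy=-17->C; (6,7):dx=+8,dy=+3->C
  (6,8):dx=+7,dy=-6->D; (6,9):dx=+2,dy=-8->D; (6,10):dx=-4,dy=-13->C; (7,8):dx=-1,dy=-9->C
  (7,9):dx=-6,dy=-11->C; (7,10):dx=-12,dy=-16->C; (8,9):dx=-5,dy=-2->C; (8,10):dx=-11,dy=-7->C
  (9,10):dx=-6,dy=-5->C
Step 2: C = 37, D = 8, total pairs = 45.
Step 3: tau = (C - D)/(n(n-1)/2) = (37 - 8)/45 = 0.644444.
Step 4: Exact two-sided p-value (enumerate n! = 3628800 permutations of y under H0): p = 0.009148.
Step 5: alpha = 0.1. reject H0.

tau_b = 0.6444 (C=37, D=8), p = 0.009148, reject H0.


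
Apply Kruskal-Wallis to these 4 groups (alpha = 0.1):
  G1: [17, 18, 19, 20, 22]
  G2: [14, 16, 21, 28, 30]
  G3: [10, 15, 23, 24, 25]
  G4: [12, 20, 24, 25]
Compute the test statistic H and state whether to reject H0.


Step 1: Combine all N = 19 observations and assign midranks.
sorted (value, group, rank): (10,G3,1), (12,G4,2), (14,G2,3), (15,G3,4), (16,G2,5), (17,G1,6), (18,G1,7), (19,G1,8), (20,G1,9.5), (20,G4,9.5), (21,G2,11), (22,G1,12), (23,G3,13), (24,G3,14.5), (24,G4,14.5), (25,G3,16.5), (25,G4,16.5), (28,G2,18), (30,G2,19)
Step 2: Sum ranks within each group.
R_1 = 42.5 (n_1 = 5)
R_2 = 56 (n_2 = 5)
R_3 = 49 (n_3 = 5)
R_4 = 42.5 (n_4 = 4)
Step 3: H = 12/(N(N+1)) * sum(R_i^2/n_i) - 3(N+1)
     = 12/(19*20) * (42.5^2/5 + 56^2/5 + 49^2/5 + 42.5^2/4) - 3*20
     = 0.031579 * 1920.21 - 60
     = 0.638289.
Step 4: Ties present; correction factor C = 1 - 18/(19^3 - 19) = 0.997368. Corrected H = 0.638289 / 0.997368 = 0.639974.
Step 5: Under H0, H ~ chi^2(3); p-value = 0.887223.
Step 6: alpha = 0.1. fail to reject H0.

H = 0.6400, df = 3, p = 0.887223, fail to reject H0.


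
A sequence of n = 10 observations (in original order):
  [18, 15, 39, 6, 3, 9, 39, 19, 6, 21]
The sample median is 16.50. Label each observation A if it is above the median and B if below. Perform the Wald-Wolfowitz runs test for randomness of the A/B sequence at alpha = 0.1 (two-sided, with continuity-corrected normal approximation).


Step 1: Compute median = 16.50; label A = above, B = below.
Labels in order: ABABBBAABA  (n_A = 5, n_B = 5)
Step 2: Count runs R = 7.
Step 3: Under H0 (random ordering), E[R] = 2*n_A*n_B/(n_A+n_B) + 1 = 2*5*5/10 + 1 = 6.0000.
        Var[R] = 2*n_A*n_B*(2*n_A*n_B - n_A - n_B) / ((n_A+n_B)^2 * (n_A+n_B-1)) = 2000/900 = 2.2222.
        SD[R] = 1.4907.
Step 4: Continuity-corrected z = (R - 0.5 - E[R]) / SD[R] = (7 - 0.5 - 6.0000) / 1.4907 = 0.3354.
Step 5: Two-sided p-value via normal approximation = 2*(1 - Phi(|z|)) = 0.737316.
Step 6: alpha = 0.1. fail to reject H0.

R = 7, z = 0.3354, p = 0.737316, fail to reject H0.


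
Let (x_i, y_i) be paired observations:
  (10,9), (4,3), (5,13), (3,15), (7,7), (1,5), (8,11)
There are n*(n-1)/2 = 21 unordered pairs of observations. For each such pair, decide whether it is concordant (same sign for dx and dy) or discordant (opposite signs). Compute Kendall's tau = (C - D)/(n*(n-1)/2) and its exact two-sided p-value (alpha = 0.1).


Step 1: Enumerate the 21 unordered pairs (i,j) with i<j and classify each by sign(x_j-x_i) * sign(y_j-y_i).
  (1,2):dx=-6,dy=-6->C; (1,3):dx=-5,dy=+4->D; (1,4):dx=-7,dy=+6->D; (1,5):dx=-3,dy=-2->C
  (1,6):dx=-9,dy=-4->C; (1,7):dx=-2,dy=+2->D; (2,3):dx=+1,dy=+10->C; (2,4):dx=-1,dy=+12->D
  (2,5):dx=+3,dy=+4->C; (2,6):dx=-3,dy=+2->D; (2,7):dx=+4,dy=+8->C; (3,4):dx=-2,dy=+2->D
  (3,5):dx=+2,dy=-6->D; (3,6):dx=-4,dy=-8->C; (3,7):dx=+3,dy=-2->D; (4,5):dx=+4,dy=-8->D
  (4,6):dx=-2,dy=-10->C; (4,7):dx=+5,dy=-4->D; (5,6):dx=-6,dy=-2->C; (5,7):dx=+1,dy=+4->C
  (6,7):dx=+7,dy=+6->C
Step 2: C = 11, D = 10, total pairs = 21.
Step 3: tau = (C - D)/(n(n-1)/2) = (11 - 10)/21 = 0.047619.
Step 4: Exact two-sided p-value (enumerate n! = 5040 permutations of y under H0): p = 1.000000.
Step 5: alpha = 0.1. fail to reject H0.

tau_b = 0.0476 (C=11, D=10), p = 1.000000, fail to reject H0.


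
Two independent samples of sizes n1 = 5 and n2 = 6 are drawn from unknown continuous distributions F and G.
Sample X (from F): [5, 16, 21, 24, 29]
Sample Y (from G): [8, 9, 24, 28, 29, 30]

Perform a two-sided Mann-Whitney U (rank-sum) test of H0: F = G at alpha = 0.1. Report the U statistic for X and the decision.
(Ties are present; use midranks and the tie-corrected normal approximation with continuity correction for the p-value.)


Step 1: Combine and sort all 11 observations; assign midranks.
sorted (value, group): (5,X), (8,Y), (9,Y), (16,X), (21,X), (24,X), (24,Y), (28,Y), (29,X), (29,Y), (30,Y)
ranks: 5->1, 8->2, 9->3, 16->4, 21->5, 24->6.5, 24->6.5, 28->8, 29->9.5, 29->9.5, 30->11
Step 2: Rank sum for X: R1 = 1 + 4 + 5 + 6.5 + 9.5 = 26.
Step 3: U_X = R1 - n1(n1+1)/2 = 26 - 5*6/2 = 26 - 15 = 11.
       U_Y = n1*n2 - U_X = 30 - 11 = 19.
Step 4: Ties are present, so use the tie-corrected normal approximation (with continuity correction) for the p-value.
Step 5: p-value = 0.520916; compare to alpha = 0.1. fail to reject H0.

U_X = 11, p = 0.520916, fail to reject H0 at alpha = 0.1.


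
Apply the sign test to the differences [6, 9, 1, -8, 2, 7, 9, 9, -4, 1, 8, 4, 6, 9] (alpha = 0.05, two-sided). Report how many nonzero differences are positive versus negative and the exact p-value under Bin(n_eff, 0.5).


Step 1: Discard zero differences. Original n = 14; n_eff = number of nonzero differences = 14.
Nonzero differences (with sign): +6, +9, +1, -8, +2, +7, +9, +9, -4, +1, +8, +4, +6, +9
Step 2: Count signs: positive = 12, negative = 2.
Step 3: Under H0: P(positive) = 0.5, so the number of positives S ~ Bin(14, 0.5).
Step 4: Two-sided exact p-value = sum of Bin(14,0.5) probabilities at or below the observed probability = 0.012939.
Step 5: alpha = 0.05. reject H0.

n_eff = 14, pos = 12, neg = 2, p = 0.012939, reject H0.


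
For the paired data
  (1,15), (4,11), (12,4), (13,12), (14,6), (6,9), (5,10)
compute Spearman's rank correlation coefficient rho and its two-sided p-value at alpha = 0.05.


Step 1: Rank x and y separately (midranks; no ties here).
rank(x): 1->1, 4->2, 12->5, 13->6, 14->7, 6->4, 5->3
rank(y): 15->7, 11->5, 4->1, 12->6, 6->2, 9->3, 10->4
Step 2: d_i = R_x(i) - R_y(i); compute d_i^2.
  (1-7)^2=36, (2-5)^2=9, (5-1)^2=16, (6-6)^2=0, (7-2)^2=25, (4-3)^2=1, (3-4)^2=1
sum(d^2) = 88.
Step 3: rho = 1 - 6*88 / (7*(7^2 - 1)) = 1 - 528/336 = -0.571429.
Step 4: Under H0, t = rho * sqrt((n-2)/(1-rho^2)) = -1.5570 ~ t(5).
Step 5: Two-sided p-value from the t-distribution with 5 df = 0.180202.
Step 6: alpha = 0.05. fail to reject H0.

rho = -0.5714, p = 0.180202, fail to reject H0 at alpha = 0.05.


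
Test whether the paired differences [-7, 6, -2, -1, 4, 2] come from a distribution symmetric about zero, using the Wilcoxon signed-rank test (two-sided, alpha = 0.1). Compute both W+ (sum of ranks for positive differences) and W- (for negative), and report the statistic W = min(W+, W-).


Step 1: Drop any zero differences (none here) and take |d_i|.
|d| = [7, 6, 2, 1, 4, 2]
Step 2: Midrank |d_i| (ties get averaged ranks).
ranks: |7|->6, |6|->5, |2|->2.5, |1|->1, |4|->4, |2|->2.5
Step 3: Attach original signs; sum ranks with positive sign and with negative sign.
W+ = 5 + 4 + 2.5 = 11.5
W- = 6 + 2.5 + 1 = 9.5
(Check: W+ + W- = 21 should equal n(n+1)/2 = 21.)
Step 4: Test statistic W = min(W+, W-) = 9.5.
Step 5: Ties in |d|, so use the tie-corrected normal approximation.
        E[W] = n(n+1)/4 = 6*7/4 = 10.5.
        Tie groups: |d|=2 (t=2); sum(t^3 - t) = 6.
        Var[W] = n(n+1)(2n+1)/24 - sum(t^3-t)/48 = 546/24 - 6/48 = 22.625.
        z = (W - E[W]) / sqrt(Var[W]) = (9.5 - 10.5) / 4.7566 = -0.2102.
        Two-sided p = 2*Phi(z) = 0.833484.
Step 6: alpha = 0.1. fail to reject H0.

W+ = 11.5, W- = 9.5, W = min = 9.5, p = 0.833484, fail to reject H0.


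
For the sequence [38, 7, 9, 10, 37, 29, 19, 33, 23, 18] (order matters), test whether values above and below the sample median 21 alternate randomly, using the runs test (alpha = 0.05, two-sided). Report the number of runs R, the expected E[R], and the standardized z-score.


Step 1: Compute median = 21; label A = above, B = below.
Labels in order: ABBBAABAAB  (n_A = 5, n_B = 5)
Step 2: Count runs R = 6.
Step 3: Under H0 (random ordering), E[R] = 2*n_A*n_B/(n_A+n_B) + 1 = 2*5*5/10 + 1 = 6.0000.
        Var[R] = 2*n_A*n_B*(2*n_A*n_B - n_A - n_B) / ((n_A+n_B)^2 * (n_A+n_B-1)) = 2000/900 = 2.2222.
        SD[R] = 1.4907.
Step 4: R = E[R], so z = 0 with no continuity correction.
Step 5: Two-sided p-value via normal approximation = 2*(1 - Phi(|z|)) = 1.000000.
Step 6: alpha = 0.05. fail to reject H0.

R = 6, z = 0.0000, p = 1.000000, fail to reject H0.


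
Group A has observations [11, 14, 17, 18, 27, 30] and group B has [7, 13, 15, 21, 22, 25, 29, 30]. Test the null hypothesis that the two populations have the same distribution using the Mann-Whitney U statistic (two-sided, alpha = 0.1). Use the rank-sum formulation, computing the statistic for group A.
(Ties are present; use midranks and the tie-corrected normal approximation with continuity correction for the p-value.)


Step 1: Combine and sort all 14 observations; assign midranks.
sorted (value, group): (7,Y), (11,X), (13,Y), (14,X), (15,Y), (17,X), (18,X), (21,Y), (22,Y), (25,Y), (27,X), (29,Y), (30,X), (30,Y)
ranks: 7->1, 11->2, 13->3, 14->4, 15->5, 17->6, 18->7, 21->8, 22->9, 25->10, 27->11, 29->12, 30->13.5, 30->13.5
Step 2: Rank sum for X: R1 = 2 + 4 + 6 + 7 + 11 + 13.5 = 43.5.
Step 3: U_X = R1 - n1(n1+1)/2 = 43.5 - 6*7/2 = 43.5 - 21 = 22.5.
       U_Y = n1*n2 - U_X = 48 - 22.5 = 25.5.
Step 4: Ties are present, so use the tie-corrected normal approximation (with continuity correction) for the p-value.
Step 5: p-value = 0.897167; compare to alpha = 0.1. fail to reject H0.

U_X = 22.5, p = 0.897167, fail to reject H0 at alpha = 0.1.


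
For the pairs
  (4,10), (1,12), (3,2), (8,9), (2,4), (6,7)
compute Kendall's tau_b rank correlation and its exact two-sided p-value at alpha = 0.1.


Step 1: Enumerate the 15 unordered pairs (i,j) with i<j and classify each by sign(x_j-x_i) * sign(y_j-y_i).
  (1,2):dx=-3,dy=+2->D; (1,3):dx=-1,dy=-8->C; (1,4):dx=+4,dy=-1->D; (1,5):dx=-2,dy=-6->C
  (1,6):dx=+2,dy=-3->D; (2,3):dx=+2,dy=-10->D; (2,4):dx=+7,dy=-3->D; (2,5):dx=+1,dy=-8->D
  (2,6):dx=+5,dy=-5->D; (3,4):dx=+5,dy=+7->C; (3,5):dx=-1,dy=+2->D; (3,6):dx=+3,dy=+5->C
  (4,5):dx=-6,dy=-5->C; (4,6):dx=-2,dy=-2->C; (5,6):dx=+4,dy=+3->C
Step 2: C = 7, D = 8, total pairs = 15.
Step 3: tau = (C - D)/(n(n-1)/2) = (7 - 8)/15 = -0.066667.
Step 4: Exact two-sided p-value (enumerate n! = 720 permutations of y under H0): p = 1.000000.
Step 5: alpha = 0.1. fail to reject H0.

tau_b = -0.0667 (C=7, D=8), p = 1.000000, fail to reject H0.


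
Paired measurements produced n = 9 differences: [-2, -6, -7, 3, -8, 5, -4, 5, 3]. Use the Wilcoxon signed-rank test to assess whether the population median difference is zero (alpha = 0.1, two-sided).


Step 1: Drop any zero differences (none here) and take |d_i|.
|d| = [2, 6, 7, 3, 8, 5, 4, 5, 3]
Step 2: Midrank |d_i| (ties get averaged ranks).
ranks: |2|->1, |6|->7, |7|->8, |3|->2.5, |8|->9, |5|->5.5, |4|->4, |5|->5.5, |3|->2.5
Step 3: Attach original signs; sum ranks with positive sign and with negative sign.
W+ = 2.5 + 5.5 + 5.5 + 2.5 = 16
W- = 1 + 7 + 8 + 9 + 4 = 29
(Check: W+ + W- = 45 should equal n(n+1)/2 = 45.)
Step 4: Test statistic W = min(W+, W-) = 16.
Step 5: Ties in |d|, so use the tie-corrected normal approximation.
        E[W] = n(n+1)/4 = 9*10/4 = 22.5.
        Tie groups: |d|=3 (t=2), |d|=5 (t=2); sum(t^3 - t) = 12.
        Var[W] = n(n+1)(2n+1)/24 - sum(t^3-t)/48 = 1710/24 - 12/48 = 71.
        z = (W - E[W]) / sqrt(Var[W]) = (16 - 22.5) / 8.4261 = -0.7714.
        Two-sided p = 2*Phi(z) = 0.440465.
Step 6: alpha = 0.1. fail to reject H0.

W+ = 16, W- = 29, W = min = 16, p = 0.440465, fail to reject H0.


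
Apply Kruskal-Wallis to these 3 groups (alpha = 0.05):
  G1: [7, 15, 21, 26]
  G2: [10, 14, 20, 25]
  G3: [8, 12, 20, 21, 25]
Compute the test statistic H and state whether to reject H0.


Step 1: Combine all N = 13 observations and assign midranks.
sorted (value, group, rank): (7,G1,1), (8,G3,2), (10,G2,3), (12,G3,4), (14,G2,5), (15,G1,6), (20,G2,7.5), (20,G3,7.5), (21,G1,9.5), (21,G3,9.5), (25,G2,11.5), (25,G3,11.5), (26,G1,13)
Step 2: Sum ranks within each group.
R_1 = 29.5 (n_1 = 4)
R_2 = 27 (n_2 = 4)
R_3 = 34.5 (n_3 = 5)
Step 3: H = 12/(N(N+1)) * sum(R_i^2/n_i) - 3(N+1)
     = 12/(13*14) * (29.5^2/4 + 27^2/4 + 34.5^2/5) - 3*14
     = 0.065934 * 637.862 - 42
     = 0.056868.
Step 4: Ties present; correction factor C = 1 - 18/(13^3 - 13) = 0.991758. Corrected H = 0.056868 / 0.991758 = 0.057341.
Step 5: Under H0, H ~ chi^2(2); p-value = 0.971737.
Step 6: alpha = 0.05. fail to reject H0.

H = 0.0573, df = 2, p = 0.971737, fail to reject H0.


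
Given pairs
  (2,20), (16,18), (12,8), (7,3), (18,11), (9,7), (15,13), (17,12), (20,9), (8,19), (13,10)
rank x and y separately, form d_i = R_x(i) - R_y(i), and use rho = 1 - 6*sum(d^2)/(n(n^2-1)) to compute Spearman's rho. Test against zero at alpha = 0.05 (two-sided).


Step 1: Rank x and y separately (midranks; no ties here).
rank(x): 2->1, 16->8, 12->5, 7->2, 18->10, 9->4, 15->7, 17->9, 20->11, 8->3, 13->6
rank(y): 20->11, 18->9, 8->3, 3->1, 11->6, 7->2, 13->8, 12->7, 9->4, 19->10, 10->5
Step 2: d_i = R_x(i) - R_y(i); compute d_i^2.
  (1-11)^2=100, (8-9)^2=1, (5-3)^2=4, (2-1)^2=1, (10-6)^2=16, (4-2)^2=4, (7-8)^2=1, (9-7)^2=4, (11-4)^2=49, (3-10)^2=49, (6-5)^2=1
sum(d^2) = 230.
Step 3: rho = 1 - 6*230 / (11*(11^2 - 1)) = 1 - 1380/1320 = -0.045455.
Step 4: Under H0, t = rho * sqrt((n-2)/(1-rho^2)) = -0.1365 ~ t(9).
Step 5: Two-sided p-value from the t-distribution with 9 df = 0.894427.
Step 6: alpha = 0.05. fail to reject H0.

rho = -0.0455, p = 0.894427, fail to reject H0 at alpha = 0.05.


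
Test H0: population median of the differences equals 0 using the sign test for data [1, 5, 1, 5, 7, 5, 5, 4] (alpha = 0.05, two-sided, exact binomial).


Step 1: Discard zero differences. Original n = 8; n_eff = number of nonzero differences = 8.
Nonzero differences (with sign): +1, +5, +1, +5, +7, +5, +5, +4
Step 2: Count signs: positive = 8, negative = 0.
Step 3: Under H0: P(positive) = 0.5, so the number of positives S ~ Bin(8, 0.5).
Step 4: Two-sided exact p-value = sum of Bin(8,0.5) probabilities at or below the observed probability = 0.007812.
Step 5: alpha = 0.05. reject H0.

n_eff = 8, pos = 8, neg = 0, p = 0.007812, reject H0.


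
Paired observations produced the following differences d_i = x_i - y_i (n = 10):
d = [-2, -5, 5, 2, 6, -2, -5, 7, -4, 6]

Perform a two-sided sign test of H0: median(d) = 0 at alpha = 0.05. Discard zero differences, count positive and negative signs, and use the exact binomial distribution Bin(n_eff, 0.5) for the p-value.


Step 1: Discard zero differences. Original n = 10; n_eff = number of nonzero differences = 10.
Nonzero differences (with sign): -2, -5, +5, +2, +6, -2, -5, +7, -4, +6
Step 2: Count signs: positive = 5, negative = 5.
Step 3: Under H0: P(positive) = 0.5, so the number of positives S ~ Bin(10, 0.5).
Step 4: Two-sided exact p-value = sum of Bin(10,0.5) probabilities at or below the observed probability = 1.000000.
Step 5: alpha = 0.05. fail to reject H0.

n_eff = 10, pos = 5, neg = 5, p = 1.000000, fail to reject H0.


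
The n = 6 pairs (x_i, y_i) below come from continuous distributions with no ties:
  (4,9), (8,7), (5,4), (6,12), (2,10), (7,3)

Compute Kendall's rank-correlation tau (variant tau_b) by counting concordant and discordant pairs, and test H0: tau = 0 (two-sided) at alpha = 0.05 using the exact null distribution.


Step 1: Enumerate the 15 unordered pairs (i,j) with i<j and classify each by sign(x_j-x_i) * sign(y_j-y_i).
  (1,2):dx=+4,dy=-2->D; (1,3):dx=+1,dy=-5->D; (1,4):dx=+2,dy=+3->C; (1,5):dx=-2,dy=+1->D
  (1,6):dx=+3,dy=-6->D; (2,3):dx=-3,dy=-3->C; (2,4):dx=-2,dy=+5->D; (2,5):dx=-6,dy=+3->D
  (2,6):dx=-1,dy=-4->C; (3,4):dx=+1,dy=+8->C; (3,5):dx=-3,dy=+6->D; (3,6):dx=+2,dy=-1->D
  (4,5):dx=-4,dy=-2->C; (4,6):dx=+1,dy=-9->D; (5,6):dx=+5,dy=-7->D
Step 2: C = 5, D = 10, total pairs = 15.
Step 3: tau = (C - D)/(n(n-1)/2) = (5 - 10)/15 = -0.333333.
Step 4: Exact two-sided p-value (enumerate n! = 720 permutations of y under H0): p = 0.469444.
Step 5: alpha = 0.05. fail to reject H0.

tau_b = -0.3333 (C=5, D=10), p = 0.469444, fail to reject H0.


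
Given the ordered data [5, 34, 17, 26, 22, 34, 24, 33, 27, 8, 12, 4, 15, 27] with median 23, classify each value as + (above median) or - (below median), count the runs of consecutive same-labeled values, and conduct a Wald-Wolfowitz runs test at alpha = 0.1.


Step 1: Compute median = 23; label A = above, B = below.
Labels in order: BABABAAAABBBBA  (n_A = 7, n_B = 7)
Step 2: Count runs R = 8.
Step 3: Under H0 (random ordering), E[R] = 2*n_A*n_B/(n_A+n_B) + 1 = 2*7*7/14 + 1 = 8.0000.
        Var[R] = 2*n_A*n_B*(2*n_A*n_B - n_A - n_B) / ((n_A+n_B)^2 * (n_A+n_B-1)) = 8232/2548 = 3.2308.
        SD[R] = 1.7974.
Step 4: R = E[R], so z = 0 with no continuity correction.
Step 5: Two-sided p-value via normal approximation = 2*(1 - Phi(|z|)) = 1.000000.
Step 6: alpha = 0.1. fail to reject H0.

R = 8, z = 0.0000, p = 1.000000, fail to reject H0.


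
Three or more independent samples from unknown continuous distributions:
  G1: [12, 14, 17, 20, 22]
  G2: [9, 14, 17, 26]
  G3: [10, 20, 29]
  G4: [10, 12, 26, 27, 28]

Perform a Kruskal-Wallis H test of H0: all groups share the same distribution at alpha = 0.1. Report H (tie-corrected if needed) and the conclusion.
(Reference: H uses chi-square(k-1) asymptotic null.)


Step 1: Combine all N = 17 observations and assign midranks.
sorted (value, group, rank): (9,G2,1), (10,G3,2.5), (10,G4,2.5), (12,G1,4.5), (12,G4,4.5), (14,G1,6.5), (14,G2,6.5), (17,G1,8.5), (17,G2,8.5), (20,G1,10.5), (20,G3,10.5), (22,G1,12), (26,G2,13.5), (26,G4,13.5), (27,G4,15), (28,G4,16), (29,G3,17)
Step 2: Sum ranks within each group.
R_1 = 42 (n_1 = 5)
R_2 = 29.5 (n_2 = 4)
R_3 = 30 (n_3 = 3)
R_4 = 51.5 (n_4 = 5)
Step 3: H = 12/(N(N+1)) * sum(R_i^2/n_i) - 3(N+1)
     = 12/(17*18) * (42^2/5 + 29.5^2/4 + 30^2/3 + 51.5^2/5) - 3*18
     = 0.039216 * 1400.81 - 54
     = 0.933824.
Step 4: Ties present; correction factor C = 1 - 36/(17^3 - 17) = 0.992647. Corrected H = 0.933824 / 0.992647 = 0.940741.
Step 5: Under H0, H ~ chi^2(3); p-value = 0.815587.
Step 6: alpha = 0.1. fail to reject H0.

H = 0.9407, df = 3, p = 0.815587, fail to reject H0.


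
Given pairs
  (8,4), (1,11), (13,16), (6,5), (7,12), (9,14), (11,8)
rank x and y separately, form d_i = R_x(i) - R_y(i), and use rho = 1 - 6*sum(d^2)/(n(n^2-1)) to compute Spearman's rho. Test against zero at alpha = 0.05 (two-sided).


Step 1: Rank x and y separately (midranks; no ties here).
rank(x): 8->4, 1->1, 13->7, 6->2, 7->3, 9->5, 11->6
rank(y): 4->1, 11->4, 16->7, 5->2, 12->5, 14->6, 8->3
Step 2: d_i = R_x(i) - R_y(i); compute d_i^2.
  (4-1)^2=9, (1-4)^2=9, (7-7)^2=0, (2-2)^2=0, (3-5)^2=4, (5-6)^2=1, (6-3)^2=9
sum(d^2) = 32.
Step 3: rho = 1 - 6*32 / (7*(7^2 - 1)) = 1 - 192/336 = 0.428571.
Step 4: Under H0, t = rho * sqrt((n-2)/(1-rho^2)) = 1.0607 ~ t(5).
Step 5: Two-sided p-value from the t-distribution with 5 df = 0.337368.
Step 6: alpha = 0.05. fail to reject H0.

rho = 0.4286, p = 0.337368, fail to reject H0 at alpha = 0.05.


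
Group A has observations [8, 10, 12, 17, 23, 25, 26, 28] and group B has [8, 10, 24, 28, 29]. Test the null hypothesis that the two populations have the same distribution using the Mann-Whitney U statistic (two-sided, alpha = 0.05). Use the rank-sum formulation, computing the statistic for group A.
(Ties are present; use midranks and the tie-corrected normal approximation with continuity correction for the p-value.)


Step 1: Combine and sort all 13 observations; assign midranks.
sorted (value, group): (8,X), (8,Y), (10,X), (10,Y), (12,X), (17,X), (23,X), (24,Y), (25,X), (26,X), (28,X), (28,Y), (29,Y)
ranks: 8->1.5, 8->1.5, 10->3.5, 10->3.5, 12->5, 17->6, 23->7, 24->8, 25->9, 26->10, 28->11.5, 28->11.5, 29->13
Step 2: Rank sum for X: R1 = 1.5 + 3.5 + 5 + 6 + 7 + 9 + 10 + 11.5 = 53.5.
Step 3: U_X = R1 - n1(n1+1)/2 = 53.5 - 8*9/2 = 53.5 - 36 = 17.5.
       U_Y = n1*n2 - U_X = 40 - 17.5 = 22.5.
Step 4: Ties are present, so use the tie-corrected normal approximation (with continuity correction) for the p-value.
Step 5: p-value = 0.768770; compare to alpha = 0.05. fail to reject H0.

U_X = 17.5, p = 0.768770, fail to reject H0 at alpha = 0.05.


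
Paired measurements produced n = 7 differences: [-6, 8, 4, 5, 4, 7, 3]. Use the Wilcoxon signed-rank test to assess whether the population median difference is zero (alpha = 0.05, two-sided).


Step 1: Drop any zero differences (none here) and take |d_i|.
|d| = [6, 8, 4, 5, 4, 7, 3]
Step 2: Midrank |d_i| (ties get averaged ranks).
ranks: |6|->5, |8|->7, |4|->2.5, |5|->4, |4|->2.5, |7|->6, |3|->1
Step 3: Attach original signs; sum ranks with positive sign and with negative sign.
W+ = 7 + 2.5 + 4 + 2.5 + 6 + 1 = 23
W- = 5 = 5
(Check: W+ + W- = 28 should equal n(n+1)/2 = 28.)
Step 4: Test statistic W = min(W+, W-) = 5.
Step 5: Ties in |d|, so use the tie-corrected normal approximation.
        E[W] = n(n+1)/4 = 7*8/4 = 14.
        Tie groups: |d|=4 (t=2); sum(t^3 - t) = 6.
        Var[W] = n(n+1)(2n+1)/24 - sum(t^3-t)/48 = 840/24 - 6/48 = 34.875.
        z = (W - E[W]) / sqrt(Var[W]) = (5 - 14) / 5.9055 = -1.5240.
        Two-sided p = 2*Phi(z) = 0.127508.
Step 6: alpha = 0.05. fail to reject H0.

W+ = 23, W- = 5, W = min = 5, p = 0.127508, fail to reject H0.


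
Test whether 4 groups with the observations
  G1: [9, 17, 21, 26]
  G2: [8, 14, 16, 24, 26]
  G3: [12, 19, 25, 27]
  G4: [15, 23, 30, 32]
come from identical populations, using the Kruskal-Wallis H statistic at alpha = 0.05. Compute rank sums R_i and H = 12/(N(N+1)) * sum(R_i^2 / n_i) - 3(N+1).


Step 1: Combine all N = 17 observations and assign midranks.
sorted (value, group, rank): (8,G2,1), (9,G1,2), (12,G3,3), (14,G2,4), (15,G4,5), (16,G2,6), (17,G1,7), (19,G3,8), (21,G1,9), (23,G4,10), (24,G2,11), (25,G3,12), (26,G1,13.5), (26,G2,13.5), (27,G3,15), (30,G4,16), (32,G4,17)
Step 2: Sum ranks within each group.
R_1 = 31.5 (n_1 = 4)
R_2 = 35.5 (n_2 = 5)
R_3 = 38 (n_3 = 4)
R_4 = 48 (n_4 = 4)
Step 3: H = 12/(N(N+1)) * sum(R_i^2/n_i) - 3(N+1)
     = 12/(17*18) * (31.5^2/4 + 35.5^2/5 + 38^2/4 + 48^2/4) - 3*18
     = 0.039216 * 1437.11 - 54
     = 2.357353.
Step 4: Ties present; correction factor C = 1 - 6/(17^3 - 17) = 0.998775. Corrected H = 2.357353 / 0.998775 = 2.360245.
Step 5: Under H0, H ~ chi^2(3); p-value = 0.501078.
Step 6: alpha = 0.05. fail to reject H0.

H = 2.3602, df = 3, p = 0.501078, fail to reject H0.


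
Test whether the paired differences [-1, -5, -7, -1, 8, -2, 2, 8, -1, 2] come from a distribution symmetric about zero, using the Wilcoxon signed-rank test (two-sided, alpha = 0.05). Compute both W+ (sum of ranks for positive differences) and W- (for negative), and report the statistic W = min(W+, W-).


Step 1: Drop any zero differences (none here) and take |d_i|.
|d| = [1, 5, 7, 1, 8, 2, 2, 8, 1, 2]
Step 2: Midrank |d_i| (ties get averaged ranks).
ranks: |1|->2, |5|->7, |7|->8, |1|->2, |8|->9.5, |2|->5, |2|->5, |8|->9.5, |1|->2, |2|->5
Step 3: Attach original signs; sum ranks with positive sign and with negative sign.
W+ = 9.5 + 5 + 9.5 + 5 = 29
W- = 2 + 7 + 8 + 2 + 5 + 2 = 26
(Check: W+ + W- = 55 should equal n(n+1)/2 = 55.)
Step 4: Test statistic W = min(W+, W-) = 26.
Step 5: Ties in |d|, so use the tie-corrected normal approximation.
        E[W] = n(n+1)/4 = 10*11/4 = 27.5.
        Tie groups: |d|=1 (t=3), |d|=2 (t=3), |d|=8 (t=2); sum(t^3 - t) = 54.
        Var[W] = n(n+1)(2n+1)/24 - sum(t^3-t)/48 = 2310/24 - 54/48 = 95.125.
        z = (W - E[W]) / sqrt(Var[W]) = (26 - 27.5) / 9.7532 = -0.1538.
        Two-sided p = 2*Phi(z) = 0.877771.
Step 6: alpha = 0.05. fail to reject H0.

W+ = 29, W- = 26, W = min = 26, p = 0.877771, fail to reject H0.


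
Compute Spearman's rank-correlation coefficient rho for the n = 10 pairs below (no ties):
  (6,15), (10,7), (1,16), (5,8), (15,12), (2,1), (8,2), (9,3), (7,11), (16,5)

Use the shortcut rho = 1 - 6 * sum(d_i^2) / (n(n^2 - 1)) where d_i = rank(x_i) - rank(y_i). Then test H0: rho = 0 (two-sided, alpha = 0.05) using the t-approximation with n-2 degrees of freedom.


Step 1: Rank x and y separately (midranks; no ties here).
rank(x): 6->4, 10->8, 1->1, 5->3, 15->9, 2->2, 8->6, 9->7, 7->5, 16->10
rank(y): 15->9, 7->5, 16->10, 8->6, 12->8, 1->1, 2->2, 3->3, 11->7, 5->4
Step 2: d_i = R_x(i) - R_y(i); compute d_i^2.
  (4-9)^2=25, (8-5)^2=9, (1-10)^2=81, (3-6)^2=9, (9-8)^2=1, (2-1)^2=1, (6-2)^2=16, (7-3)^2=16, (5-7)^2=4, (10-4)^2=36
sum(d^2) = 198.
Step 3: rho = 1 - 6*198 / (10*(10^2 - 1)) = 1 - 1188/990 = -0.200000.
Step 4: Under H0, t = rho * sqrt((n-2)/(1-rho^2)) = -0.5774 ~ t(8).
Step 5: Two-sided p-value from the t-distribution with 8 df = 0.579584.
Step 6: alpha = 0.05. fail to reject H0.

rho = -0.2000, p = 0.579584, fail to reject H0 at alpha = 0.05.


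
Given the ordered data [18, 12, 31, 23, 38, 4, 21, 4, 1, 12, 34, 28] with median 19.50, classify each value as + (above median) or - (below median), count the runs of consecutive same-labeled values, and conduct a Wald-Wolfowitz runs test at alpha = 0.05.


Step 1: Compute median = 19.50; label A = above, B = below.
Labels in order: BBAAABABBBAA  (n_A = 6, n_B = 6)
Step 2: Count runs R = 6.
Step 3: Under H0 (random ordering), E[R] = 2*n_A*n_B/(n_A+n_B) + 1 = 2*6*6/12 + 1 = 7.0000.
        Var[R] = 2*n_A*n_B*(2*n_A*n_B - n_A - n_B) / ((n_A+n_B)^2 * (n_A+n_B-1)) = 4320/1584 = 2.7273.
        SD[R] = 1.6514.
Step 4: Continuity-corrected z = (R + 0.5 - E[R]) / SD[R] = (6 + 0.5 - 7.0000) / 1.6514 = -0.3028.
Step 5: Two-sided p-value via normal approximation = 2*(1 - Phi(|z|)) = 0.762069.
Step 6: alpha = 0.05. fail to reject H0.

R = 6, z = -0.3028, p = 0.762069, fail to reject H0.


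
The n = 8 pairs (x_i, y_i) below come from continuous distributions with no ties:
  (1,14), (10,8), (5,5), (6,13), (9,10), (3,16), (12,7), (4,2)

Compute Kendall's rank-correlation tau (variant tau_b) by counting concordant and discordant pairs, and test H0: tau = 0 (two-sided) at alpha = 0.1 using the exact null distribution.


Step 1: Enumerate the 28 unordered pairs (i,j) with i<j and classify each by sign(x_j-x_i) * sign(y_j-y_i).
  (1,2):dx=+9,dy=-6->D; (1,3):dx=+4,dy=-9->D; (1,4):dx=+5,dy=-1->D; (1,5):dx=+8,dy=-4->D
  (1,6):dx=+2,dy=+2->C; (1,7):dx=+11,dy=-7->D; (1,8):dx=+3,dy=-12->D; (2,3):dx=-5,dy=-3->C
  (2,4):dx=-4,dy=+5->D; (2,5):dx=-1,dy=+2->D; (2,6):dx=-7,dy=+8->D; (2,7):dx=+2,dy=-1->D
  (2,8):dx=-6,dy=-6->C; (3,4):dx=+1,dy=+8->C; (3,5):dx=+4,dy=+5->C; (3,6):dx=-2,dy=+11->D
  (3,7):dx=+7,dy=+2->C; (3,8):dx=-1,dy=-3->C; (4,5):dx=+3,dy=-3->D; (4,6):dx=-3,dy=+3->D
  (4,7):dx=+6,dy=-6->D; (4,8):dx=-2,dy=-11->C; (5,6):dx=-6,dy=+6->D; (5,7):dx=+3,dy=-3->D
  (5,8):dx=-5,dy=-8->C; (6,7):dx=+9,dy=-9->D; (6,8):dx=+1,dy=-14->D; (7,8):dx=-8,dy=-5->C
Step 2: C = 10, D = 18, total pairs = 28.
Step 3: tau = (C - D)/(n(n-1)/2) = (10 - 18)/28 = -0.285714.
Step 4: Exact two-sided p-value (enumerate n! = 40320 permutations of y under H0): p = 0.398760.
Step 5: alpha = 0.1. fail to reject H0.

tau_b = -0.2857 (C=10, D=18), p = 0.398760, fail to reject H0.


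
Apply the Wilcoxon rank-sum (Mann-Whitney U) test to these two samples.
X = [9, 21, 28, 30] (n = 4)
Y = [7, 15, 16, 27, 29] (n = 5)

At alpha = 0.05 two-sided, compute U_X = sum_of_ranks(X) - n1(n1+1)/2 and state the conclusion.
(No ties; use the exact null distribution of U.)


Step 1: Combine and sort all 9 observations; assign midranks.
sorted (value, group): (7,Y), (9,X), (15,Y), (16,Y), (21,X), (27,Y), (28,X), (29,Y), (30,X)
ranks: 7->1, 9->2, 15->3, 16->4, 21->5, 27->6, 28->7, 29->8, 30->9
Step 2: Rank sum for X: R1 = 2 + 5 + 7 + 9 = 23.
Step 3: U_X = R1 - n1(n1+1)/2 = 23 - 4*5/2 = 23 - 10 = 13.
       U_Y = n1*n2 - U_X = 20 - 13 = 7.
Step 4: No ties, so the exact null distribution of U (based on enumerating the C(9,4) = 126 equally likely rank assignments) gives the two-sided p-value.
Step 5: p-value = 0.555556; compare to alpha = 0.05. fail to reject H0.

U_X = 13, p = 0.555556, fail to reject H0 at alpha = 0.05.


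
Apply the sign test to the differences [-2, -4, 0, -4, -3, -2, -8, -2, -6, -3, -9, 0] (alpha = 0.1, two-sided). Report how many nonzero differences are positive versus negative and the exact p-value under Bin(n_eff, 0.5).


Step 1: Discard zero differences. Original n = 12; n_eff = number of nonzero differences = 10.
Nonzero differences (with sign): -2, -4, -4, -3, -2, -8, -2, -6, -3, -9
Step 2: Count signs: positive = 0, negative = 10.
Step 3: Under H0: P(positive) = 0.5, so the number of positives S ~ Bin(10, 0.5).
Step 4: Two-sided exact p-value = sum of Bin(10,0.5) probabilities at or below the observed probability = 0.001953.
Step 5: alpha = 0.1. reject H0.

n_eff = 10, pos = 0, neg = 10, p = 0.001953, reject H0.


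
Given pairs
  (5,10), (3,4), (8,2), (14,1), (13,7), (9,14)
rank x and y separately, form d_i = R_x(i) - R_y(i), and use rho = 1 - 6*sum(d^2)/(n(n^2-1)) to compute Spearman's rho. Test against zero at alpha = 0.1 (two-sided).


Step 1: Rank x and y separately (midranks; no ties here).
rank(x): 5->2, 3->1, 8->3, 14->6, 13->5, 9->4
rank(y): 10->5, 4->3, 2->2, 1->1, 7->4, 14->6
Step 2: d_i = R_x(i) - R_y(i); compute d_i^2.
  (2-5)^2=9, (1-3)^2=4, (3-2)^2=1, (6-1)^2=25, (5-4)^2=1, (4-6)^2=4
sum(d^2) = 44.
Step 3: rho = 1 - 6*44 / (6*(6^2 - 1)) = 1 - 264/210 = -0.257143.
Step 4: Under H0, t = rho * sqrt((n-2)/(1-rho^2)) = -0.5322 ~ t(4).
Step 5: Two-sided p-value from the t-distribution with 4 df = 0.622787.
Step 6: alpha = 0.1. fail to reject H0.

rho = -0.2571, p = 0.622787, fail to reject H0 at alpha = 0.1.


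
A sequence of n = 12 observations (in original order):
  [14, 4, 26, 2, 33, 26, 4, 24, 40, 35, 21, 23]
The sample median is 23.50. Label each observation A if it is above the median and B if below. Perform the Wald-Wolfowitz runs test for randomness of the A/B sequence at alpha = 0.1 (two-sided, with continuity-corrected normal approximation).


Step 1: Compute median = 23.50; label A = above, B = below.
Labels in order: BBABAABAAABB  (n_A = 6, n_B = 6)
Step 2: Count runs R = 7.
Step 3: Under H0 (random ordering), E[R] = 2*n_A*n_B/(n_A+n_B) + 1 = 2*6*6/12 + 1 = 7.0000.
        Var[R] = 2*n_A*n_B*(2*n_A*n_B - n_A - n_B) / ((n_A+n_B)^2 * (n_A+n_B-1)) = 4320/1584 = 2.7273.
        SD[R] = 1.6514.
Step 4: R = E[R], so z = 0 with no continuity correction.
Step 5: Two-sided p-value via normal approximation = 2*(1 - Phi(|z|)) = 1.000000.
Step 6: alpha = 0.1. fail to reject H0.

R = 7, z = 0.0000, p = 1.000000, fail to reject H0.


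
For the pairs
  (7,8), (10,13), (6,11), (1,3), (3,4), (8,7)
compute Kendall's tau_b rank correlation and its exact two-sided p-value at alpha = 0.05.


Step 1: Enumerate the 15 unordered pairs (i,j) with i<j and classify each by sign(x_j-x_i) * sign(y_j-y_i).
  (1,2):dx=+3,dy=+5->C; (1,3):dx=-1,dy=+3->D; (1,4):dx=-6,dy=-5->C; (1,5):dx=-4,dy=-4->C
  (1,6):dx=+1,dy=-1->D; (2,3):dx=-4,dy=-2->C; (2,4):dx=-9,dy=-10->C; (2,5):dx=-7,dy=-9->C
  (2,6):dx=-2,dy=-6->C; (3,4):dx=-5,dy=-8->C; (3,5):dx=-3,dy=-7->C; (3,6):dx=+2,dy=-4->D
  (4,5):dx=+2,dy=+1->C; (4,6):dx=+7,dy=+4->C; (5,6):dx=+5,dy=+3->C
Step 2: C = 12, D = 3, total pairs = 15.
Step 3: tau = (C - D)/(n(n-1)/2) = (12 - 3)/15 = 0.600000.
Step 4: Exact two-sided p-value (enumerate n! = 720 permutations of y under H0): p = 0.136111.
Step 5: alpha = 0.05. fail to reject H0.

tau_b = 0.6000 (C=12, D=3), p = 0.136111, fail to reject H0.


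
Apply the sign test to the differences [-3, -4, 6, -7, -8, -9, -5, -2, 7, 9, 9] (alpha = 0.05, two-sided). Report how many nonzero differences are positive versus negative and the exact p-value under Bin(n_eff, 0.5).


Step 1: Discard zero differences. Original n = 11; n_eff = number of nonzero differences = 11.
Nonzero differences (with sign): -3, -4, +6, -7, -8, -9, -5, -2, +7, +9, +9
Step 2: Count signs: positive = 4, negative = 7.
Step 3: Under H0: P(positive) = 0.5, so the number of positives S ~ Bin(11, 0.5).
Step 4: Two-sided exact p-value = sum of Bin(11,0.5) probabilities at or below the observed probability = 0.548828.
Step 5: alpha = 0.05. fail to reject H0.

n_eff = 11, pos = 4, neg = 7, p = 0.548828, fail to reject H0.


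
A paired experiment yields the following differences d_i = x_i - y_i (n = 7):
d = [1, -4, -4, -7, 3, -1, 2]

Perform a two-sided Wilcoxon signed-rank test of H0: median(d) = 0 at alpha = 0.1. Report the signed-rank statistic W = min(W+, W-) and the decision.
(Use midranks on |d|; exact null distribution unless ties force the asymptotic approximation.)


Step 1: Drop any zero differences (none here) and take |d_i|.
|d| = [1, 4, 4, 7, 3, 1, 2]
Step 2: Midrank |d_i| (ties get averaged ranks).
ranks: |1|->1.5, |4|->5.5, |4|->5.5, |7|->7, |3|->4, |1|->1.5, |2|->3
Step 3: Attach original signs; sum ranks with positive sign and with negative sign.
W+ = 1.5 + 4 + 3 = 8.5
W- = 5.5 + 5.5 + 7 + 1.5 = 19.5
(Check: W+ + W- = 28 should equal n(n+1)/2 = 28.)
Step 4: Test statistic W = min(W+, W-) = 8.5.
Step 5: Ties in |d|, so use the tie-corrected normal approximation.
        E[W] = n(n+1)/4 = 7*8/4 = 14.
        Tie groups: |d|=1 (t=2), |d|=4 (t=2); sum(t^3 - t) = 12.
        Var[W] = n(n+1)(2n+1)/24 - sum(t^3-t)/48 = 840/24 - 12/48 = 34.75.
        z = (W - E[W]) / sqrt(Var[W]) = (8.5 - 14) / 5.8949 = -0.9330.
        Two-sided p = 2*Phi(z) = 0.350816.
Step 6: alpha = 0.1. fail to reject H0.

W+ = 8.5, W- = 19.5, W = min = 8.5, p = 0.350816, fail to reject H0.


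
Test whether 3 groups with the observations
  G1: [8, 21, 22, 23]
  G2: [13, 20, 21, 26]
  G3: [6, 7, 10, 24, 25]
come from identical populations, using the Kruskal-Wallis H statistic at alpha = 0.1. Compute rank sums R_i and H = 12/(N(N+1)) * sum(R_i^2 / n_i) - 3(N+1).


Step 1: Combine all N = 13 observations and assign midranks.
sorted (value, group, rank): (6,G3,1), (7,G3,2), (8,G1,3), (10,G3,4), (13,G2,5), (20,G2,6), (21,G1,7.5), (21,G2,7.5), (22,G1,9), (23,G1,10), (24,G3,11), (25,G3,12), (26,G2,13)
Step 2: Sum ranks within each group.
R_1 = 29.5 (n_1 = 4)
R_2 = 31.5 (n_2 = 4)
R_3 = 30 (n_3 = 5)
Step 3: H = 12/(N(N+1)) * sum(R_i^2/n_i) - 3(N+1)
     = 12/(13*14) * (29.5^2/4 + 31.5^2/4 + 30^2/5) - 3*14
     = 0.065934 * 645.625 - 42
     = 0.568681.
Step 4: Ties present; correction factor C = 1 - 6/(13^3 - 13) = 0.997253. Corrected H = 0.568681 / 0.997253 = 0.570248.
Step 5: Under H0, H ~ chi^2(2); p-value = 0.751921.
Step 6: alpha = 0.1. fail to reject H0.

H = 0.5702, df = 2, p = 0.751921, fail to reject H0.


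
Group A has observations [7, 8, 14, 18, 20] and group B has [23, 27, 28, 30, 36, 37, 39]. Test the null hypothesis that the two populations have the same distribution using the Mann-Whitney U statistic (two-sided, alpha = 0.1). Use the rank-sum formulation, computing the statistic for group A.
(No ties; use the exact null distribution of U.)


Step 1: Combine and sort all 12 observations; assign midranks.
sorted (value, group): (7,X), (8,X), (14,X), (18,X), (20,X), (23,Y), (27,Y), (28,Y), (30,Y), (36,Y), (37,Y), (39,Y)
ranks: 7->1, 8->2, 14->3, 18->4, 20->5, 23->6, 27->7, 28->8, 30->9, 36->10, 37->11, 39->12
Step 2: Rank sum for X: R1 = 1 + 2 + 3 + 4 + 5 = 15.
Step 3: U_X = R1 - n1(n1+1)/2 = 15 - 5*6/2 = 15 - 15 = 0.
       U_Y = n1*n2 - U_X = 35 - 0 = 35.
Step 4: No ties, so the exact null distribution of U (based on enumerating the C(12,5) = 792 equally likely rank assignments) gives the two-sided p-value.
Step 5: p-value = 0.002525; compare to alpha = 0.1. reject H0.

U_X = 0, p = 0.002525, reject H0 at alpha = 0.1.
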